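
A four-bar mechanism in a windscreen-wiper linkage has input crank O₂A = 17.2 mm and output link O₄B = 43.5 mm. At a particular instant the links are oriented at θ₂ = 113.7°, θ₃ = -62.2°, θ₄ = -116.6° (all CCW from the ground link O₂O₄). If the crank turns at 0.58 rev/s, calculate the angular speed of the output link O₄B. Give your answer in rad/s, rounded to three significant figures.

0.127

ω₂ = 3.644 rad/s (from 0.58 rev/s).
Differentiating the loop-closure r₂e^{iθ₂}+r₃e^{iθ₃}=r₁+r₄e^{iθ₄} gives r₂ω₂e^{iθ₂}+r₃ω₃e^{iθ₃}=r₄ω₄e^{iθ₄}.
Eliminating the other unknown: ω₄ = r₂ω₂ sin(θ₂−θ₃) / [r₄ sin(θ₄−θ₃)].
Numerator sine = +0.07150; denominator sine = -0.81310.
Result = 0.0172·3.644·(+0.07150) / (0.0435·(-0.81310)) = -0.1267 rad/s; magnitude 0.1267 rad/s.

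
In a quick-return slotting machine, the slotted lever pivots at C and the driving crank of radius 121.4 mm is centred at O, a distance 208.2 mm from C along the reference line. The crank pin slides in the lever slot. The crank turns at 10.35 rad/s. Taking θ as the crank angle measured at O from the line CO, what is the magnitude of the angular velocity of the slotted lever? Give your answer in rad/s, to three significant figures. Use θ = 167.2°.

ω = 10.35 rad/s
Crank pin A relative to C: A = (d + r cosθ, r sinθ); lever angle φ = atan2(r sinθ, d + r cosθ).
Differentiating tanφ: φ̇ = rω(d cosθ + r)/(d² + r² + 2dr cosθ).
d² + r² + 2dr cosθ = |CA|² = 0.00879046 m²;  d cosθ + r = -0.081626 m.
|ω_lever| = |0.1214·10.35·-0.081626| / 0.00879046 = 11.667 rad/s.

11.7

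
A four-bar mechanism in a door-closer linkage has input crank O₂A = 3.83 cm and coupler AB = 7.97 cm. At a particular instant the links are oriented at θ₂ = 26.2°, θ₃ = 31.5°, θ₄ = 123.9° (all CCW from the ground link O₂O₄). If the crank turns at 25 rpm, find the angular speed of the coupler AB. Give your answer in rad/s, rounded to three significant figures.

ω₂ = 2.618 rad/s (from 25 rpm).
Differentiating the loop-closure r₂e^{iθ₂}+r₃e^{iθ₃}=r₁+r₄e^{iθ₄} gives r₂ω₂e^{iθ₂}+r₃ω₃e^{iθ₃}=r₄ω₄e^{iθ₄}.
Eliminating the other unknown: ω₃ = r₂ω₂ sin(θ₄−θ₂) / [r₃ sin(θ₃−θ₄)].
Numerator sine = +0.99098; denominator sine = -0.99912.
Result = 0.0383·2.618·(+0.99098) / (0.0797·(-0.99912)) = -1.2478 rad/s; magnitude 1.2478 rad/s.

1.25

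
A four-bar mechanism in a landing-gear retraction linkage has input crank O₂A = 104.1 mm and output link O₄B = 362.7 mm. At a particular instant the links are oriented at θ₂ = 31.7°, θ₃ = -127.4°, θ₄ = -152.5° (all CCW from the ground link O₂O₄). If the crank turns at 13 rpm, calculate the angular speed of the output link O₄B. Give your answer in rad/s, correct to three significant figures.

ω₂ = 1.361 rad/s (from 13 rpm).
Differentiating the loop-closure r₂e^{iθ₂}+r₃e^{iθ₃}=r₁+r₄e^{iθ₄} gives r₂ω₂e^{iθ₂}+r₃ω₃e^{iθ₃}=r₄ω₄e^{iθ₄}.
Eliminating the other unknown: ω₄ = r₂ω₂ sin(θ₂−θ₃) / [r₄ sin(θ₄−θ₃)].
Numerator sine = +0.35674; denominator sine = -0.42420.
Result = 0.1041·1.361·(+0.35674) / (0.3627·(-0.42420)) = -0.32859 rad/s; magnitude 0.32859 rad/s.

0.329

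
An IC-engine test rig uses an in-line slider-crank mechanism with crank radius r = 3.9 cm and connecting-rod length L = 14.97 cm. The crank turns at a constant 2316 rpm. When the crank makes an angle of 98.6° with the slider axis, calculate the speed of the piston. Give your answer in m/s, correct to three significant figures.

ω = 2π·2316/60 = 242.5 rad/s
For an in-line slider-crank, x = r cosθ + √(L² − r² sin²θ), so v = −rω sinθ·[1 + r cosθ/√(L² − r² sin²θ)].
With r = 0.039 m, L = 0.1497 m, θ = 98.6°: √(L² − r² sin²θ) = 0.14465 m.
v = −0.039·242.5·0.98876·[1 + 0.039·-0.14954/0.14465] = -8.9753 m/s.
|v| = 8.9753 m/s.

8.98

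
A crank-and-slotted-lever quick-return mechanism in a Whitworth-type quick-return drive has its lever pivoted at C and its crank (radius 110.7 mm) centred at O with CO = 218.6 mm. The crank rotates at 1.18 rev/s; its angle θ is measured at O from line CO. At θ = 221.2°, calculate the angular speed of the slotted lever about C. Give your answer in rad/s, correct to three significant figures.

ω = 7.414 rad/s (from 1.18 rev/s).
Crank pin A relative to C: A = (d + r cosθ, r sinθ); lever angle φ = atan2(r sinθ, d + r cosθ).
Differentiating tanφ: φ̇ = rω(d cosθ + r)/(d² + r² + 2dr cosθ).
d² + r² + 2dr cosθ = |CA|² = 0.023625 m²;  d cosθ + r = -0.053778 m.
|ω_lever| = |0.1107·7.414·-0.053778| / 0.023625 = 1.8683 rad/s.

1.87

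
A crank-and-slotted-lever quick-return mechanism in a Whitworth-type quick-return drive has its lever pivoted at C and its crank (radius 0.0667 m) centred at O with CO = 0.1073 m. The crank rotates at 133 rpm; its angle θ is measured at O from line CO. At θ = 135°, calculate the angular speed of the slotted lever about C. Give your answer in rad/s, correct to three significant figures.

1.46

ω = 13.93 rad/s (from 133 rpm).
Crank pin A relative to C: A = (d + r cosθ, r sinθ); lever angle φ = atan2(r sinθ, d + r cosθ).
Differentiating tanφ: φ̇ = rω(d cosθ + r)/(d² + r² + 2dr cosθ).
d² + r² + 2dr cosθ = |CA|² = 0.00584078 m²;  d cosθ + r = -0.0091726 m.
|ω_lever| = |0.0667·13.93·-0.0091726| / 0.00584078 = 1.4589 rad/s.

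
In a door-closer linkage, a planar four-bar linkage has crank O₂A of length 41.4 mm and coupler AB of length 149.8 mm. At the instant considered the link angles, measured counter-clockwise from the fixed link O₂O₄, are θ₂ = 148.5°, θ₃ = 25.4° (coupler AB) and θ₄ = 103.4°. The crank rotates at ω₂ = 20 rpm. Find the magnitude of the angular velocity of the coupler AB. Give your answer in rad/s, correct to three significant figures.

ω₂ = 2.094 rad/s (from 20 rpm).
Differentiating the loop-closure r₂e^{iθ₂}+r₃e^{iθ₃}=r₁+r₄e^{iθ₄} gives r₂ω₂e^{iθ₂}+r₃ω₃e^{iθ₃}=r₄ω₄e^{iθ₄}.
Eliminating the other unknown: ω₃ = r₂ω₂ sin(θ₄−θ₂) / [r₃ sin(θ₃−θ₄)].
Numerator sine = -0.70834; denominator sine = -0.97815.
Result = 0.0414·2.094·(-0.70834) / (0.1498·(-0.97815)) = +0.41916 rad/s; magnitude 0.41916 rad/s.

0.419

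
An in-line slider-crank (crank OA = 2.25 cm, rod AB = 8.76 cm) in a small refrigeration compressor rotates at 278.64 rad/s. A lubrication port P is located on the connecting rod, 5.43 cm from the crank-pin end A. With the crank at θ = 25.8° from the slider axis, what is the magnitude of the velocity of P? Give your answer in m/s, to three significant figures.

3.79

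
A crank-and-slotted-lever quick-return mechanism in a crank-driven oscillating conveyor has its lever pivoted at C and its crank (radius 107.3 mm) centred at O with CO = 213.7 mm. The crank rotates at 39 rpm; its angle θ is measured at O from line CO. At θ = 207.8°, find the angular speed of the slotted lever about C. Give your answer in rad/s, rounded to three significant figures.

2.16

ω = 4.084 rad/s (from 39 rpm).
Crank pin A relative to C: A = (d + r cosθ, r sinθ); lever angle φ = atan2(r sinθ, d + r cosθ).
Differentiating tanφ: φ̇ = rω(d cosθ + r)/(d² + r² + 2dr cosθ).
d² + r² + 2dr cosθ = |CA|² = 0.0166141 m²;  d cosθ + r = -0.081735 m.
|ω_lever| = |0.1073·4.084·-0.081735| / 0.0166141 = 2.1559 rad/s.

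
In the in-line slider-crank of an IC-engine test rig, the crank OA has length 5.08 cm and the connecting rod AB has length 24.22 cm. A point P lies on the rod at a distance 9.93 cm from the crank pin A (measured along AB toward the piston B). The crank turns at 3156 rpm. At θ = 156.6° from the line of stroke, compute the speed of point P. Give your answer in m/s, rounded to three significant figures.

11.0

ω = 330.5 rad/s.  Crank-pin speed |V_A| = rω = 16.789 m/s, perpendicular to OA.
Rod angle: sinφ = −(r/L) sinθ ⇒ φ = -4.778°; ω_rod = −rω cosθ/√(L²−r²sin²θ) = +63.84 rad/s.
V_P = V_A + ω_rod × AP, with AP = 0.0993 m along the rod.
Components: V_Px = −rω sinθ − a·ω_rod·sinφ = -6.1397 m/s;  V_Py = rω cosθ + a·ω_rod·cosφ = -9.091 m/s.
|V_P| = √(V_Px² + V_Py²) = 10.97 m/s.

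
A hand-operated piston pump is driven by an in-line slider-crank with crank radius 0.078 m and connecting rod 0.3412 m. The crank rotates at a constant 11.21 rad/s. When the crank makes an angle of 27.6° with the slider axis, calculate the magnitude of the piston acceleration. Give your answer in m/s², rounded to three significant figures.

ω = 11.21 rad/s
x(θ) = r cosθ + √(L² − r² sin²θ); with ω constant, a = ω²·d²x/dθ².
d²x/dθ² = −r cosθ − r²(cos2θ)/√u − r⁴ sin²2θ/(4u^{3/2}),  u = L² − r² sin²θ = 0.115112 m².
Substituting r = 0.078 m, L = 0.3412 m, θ = 27.6°: d²x/dθ² = -0.079518 m.
a = ω²·d²x/dθ² = (11.21)²·(-0.079518) = -9.9925 m/s²;  |a| = 9.9925 m/s².

9.99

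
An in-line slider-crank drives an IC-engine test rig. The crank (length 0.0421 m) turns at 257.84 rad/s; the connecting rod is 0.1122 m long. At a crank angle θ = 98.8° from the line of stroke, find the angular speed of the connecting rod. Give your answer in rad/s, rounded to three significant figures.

15.9

ω = 257.8 rad/s
The rod makes angle φ with the slider axis where L sinφ = r sinθ; differentiating, L cosφ·φ̇ = r ω cosθ.
L cosφ = √(L² − r² sin²θ) = 0.1042 m.
|ω_rod| = r ω |cosθ| / √(L² − r² sin²θ) = 0.0421·257.8·0.15299/0.1042 = 15.937 rad/s.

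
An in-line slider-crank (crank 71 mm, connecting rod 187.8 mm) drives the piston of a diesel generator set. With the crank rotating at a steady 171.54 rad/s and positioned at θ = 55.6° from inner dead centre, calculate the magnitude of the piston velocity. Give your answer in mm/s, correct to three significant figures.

12300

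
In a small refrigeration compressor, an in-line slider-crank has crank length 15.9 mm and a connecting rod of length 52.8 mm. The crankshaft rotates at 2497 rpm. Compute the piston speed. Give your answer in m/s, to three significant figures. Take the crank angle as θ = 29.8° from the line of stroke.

ω = 2π·2497/60 = 261.5 rad/s
For an in-line slider-crank, x = r cosθ + √(L² − r² sin²θ), so v = −rω sinθ·[1 + r cosθ/√(L² − r² sin²θ)].
With r = 0.0159 m, L = 0.0528 m, θ = 29.8°: √(L² − r² sin²θ) = 0.052205 m.
v = −0.0159·261.5·0.49697·[1 + 0.0159·0.86777/0.052205] = -2.6123 m/s.
|v| = 2.6123 m/s.

2.61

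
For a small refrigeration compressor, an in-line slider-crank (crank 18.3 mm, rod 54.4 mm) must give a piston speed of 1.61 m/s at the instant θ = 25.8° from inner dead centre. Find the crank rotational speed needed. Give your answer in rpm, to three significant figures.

1480

For an in-line slider-crank, |v_piston| = rω|sinθ|·[1 + r cosθ/√(L² − r² sin²θ)].
With r = 0.0183 m, L = 0.0544 m, θ = 25.8°: the bracketed kinematic factor |dx/dθ| = 0.010403 m.
ω = v/|dx/dθ| = 1.61/0.010403 = 154.76 rad/s.
N = 60ω/(2π) = 1477.8 rpm.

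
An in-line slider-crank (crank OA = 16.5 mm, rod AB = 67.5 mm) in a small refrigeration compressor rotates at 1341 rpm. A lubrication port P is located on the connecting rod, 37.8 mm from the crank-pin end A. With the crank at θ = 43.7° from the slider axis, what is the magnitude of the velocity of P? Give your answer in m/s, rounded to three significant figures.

1.91

ω = 140.4 rad/s.  Crank-pin speed |V_A| = rω = 2.3171 m/s, perpendicular to OA.
Rod angle: sinφ = −(r/L) sinθ ⇒ φ = -9.723°; ω_rod = −rω cosθ/√(L²−r²sin²θ) = -25.179 rad/s.
V_P = V_A + ω_rod × AP, with AP = 0.0378 m along the rod.
Components: V_Px = −rω sinθ − a·ω_rod·sinφ = -1.7616 m/s;  V_Py = rω cosθ + a·ω_rod·cosφ = +0.73708 m/s.
|V_P| = √(V_Px² + V_Py²) = 1.9096 m/s.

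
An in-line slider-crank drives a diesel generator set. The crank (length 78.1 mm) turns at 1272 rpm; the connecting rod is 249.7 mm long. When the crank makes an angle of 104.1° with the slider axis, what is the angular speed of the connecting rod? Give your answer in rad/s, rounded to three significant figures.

ω = 133.2 rad/s (converted from 1272 rpm).
The rod makes angle φ with the slider axis where L sinφ = r sinθ; differentiating, L cosφ·φ̇ = r ω cosθ.
L cosφ = √(L² − r² sin²θ) = 0.23793 m.
|ω_rod| = r ω |cosθ| / √(L² − r² sin²θ) = 0.0781·133.2·0.24362/0.23793 = 10.652 rad/s.

10.7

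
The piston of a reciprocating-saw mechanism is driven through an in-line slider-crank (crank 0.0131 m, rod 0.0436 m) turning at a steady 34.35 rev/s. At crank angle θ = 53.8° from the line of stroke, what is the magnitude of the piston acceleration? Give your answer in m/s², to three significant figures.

307

ω = 2π·34.4 = 215.8 rad/s
x(θ) = r cosθ + √(L² − r² sin²θ); with ω constant, a = ω²·d²x/dθ².
d²x/dθ² = −r cosθ − r²(cos2θ)/√u − r⁴ sin²2θ/(4u^{3/2}),  u = L² − r² sin²θ = 0.00178921 m².
Substituting r = 0.0131 m, L = 0.0436 m, θ = 53.8°: d²x/dθ² = -0.0065986 m.
a = ω²·d²x/dθ² = (215.8)²·(-0.0065986) = -307.37 m/s²;  |a| = 307.37 m/s².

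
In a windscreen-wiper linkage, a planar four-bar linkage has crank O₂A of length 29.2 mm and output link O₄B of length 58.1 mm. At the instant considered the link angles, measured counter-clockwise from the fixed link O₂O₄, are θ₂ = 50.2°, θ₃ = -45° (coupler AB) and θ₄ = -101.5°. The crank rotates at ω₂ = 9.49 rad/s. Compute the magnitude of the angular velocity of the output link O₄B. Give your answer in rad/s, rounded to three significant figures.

5.70

ω₂ = 9.49 rad/s
Differentiating the loop-closure r₂e^{iθ₂}+r₃e^{iθ₃}=r₁+r₄e^{iθ₄} gives r₂ω₂e^{iθ₂}+r₃ω₃e^{iθ₃}=r₄ω₄e^{iθ₄}.
Eliminating the other unknown: ω₄ = r₂ω₂ sin(θ₂−θ₃) / [r₄ sin(θ₄−θ₃)].
Numerator sine = +0.99588; denominator sine = -0.83389.
Result = 0.0292·9.49·(+0.99588) / (0.0581·(-0.83389)) = -5.6961 rad/s; magnitude 5.6961 rad/s.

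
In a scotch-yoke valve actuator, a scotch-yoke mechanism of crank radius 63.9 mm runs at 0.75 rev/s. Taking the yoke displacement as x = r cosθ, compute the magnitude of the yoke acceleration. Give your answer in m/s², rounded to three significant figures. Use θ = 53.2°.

0.850

ω = 4.712 rad/s (from 0.75 rev/s).
x = r cosθ ⇒ ẍ = −rω² cosθ (ω constant).
|a| = rω²|cosθ| = 0.0639·(4.712)²·|cos 53.2°| = 0.85002 m/s².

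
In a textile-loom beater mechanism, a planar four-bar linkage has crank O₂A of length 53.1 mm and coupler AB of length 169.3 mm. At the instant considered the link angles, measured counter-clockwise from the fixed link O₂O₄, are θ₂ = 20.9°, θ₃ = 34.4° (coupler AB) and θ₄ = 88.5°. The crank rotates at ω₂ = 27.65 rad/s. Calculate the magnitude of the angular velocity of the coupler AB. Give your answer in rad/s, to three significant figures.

9.90

ω₂ = 27.65 rad/s
Differentiating the loop-closure r₂e^{iθ₂}+r₃e^{iθ₃}=r₁+r₄e^{iθ₄} gives r₂ω₂e^{iθ₂}+r₃ω₃e^{iθ₃}=r₄ω₄e^{iθ₄}.
Eliminating the other unknown: ω₃ = r₂ω₂ sin(θ₄−θ₂) / [r₃ sin(θ₃−θ₄)].
Numerator sine = +0.92455; denominator sine = -0.81004.
Result = 0.0531·27.65·(+0.92455) / (0.1693·(-0.81004)) = -9.8981 rad/s; magnitude 9.8981 rad/s.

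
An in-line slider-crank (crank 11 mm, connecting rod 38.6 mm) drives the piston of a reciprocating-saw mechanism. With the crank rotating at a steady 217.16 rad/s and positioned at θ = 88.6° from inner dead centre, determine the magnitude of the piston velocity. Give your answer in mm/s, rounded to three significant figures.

ω = 217.2 rad/s
For an in-line slider-crank, x = r cosθ + √(L² − r² sin²θ), so v = −rω sinθ·[1 + r cosθ/√(L² − r² sin²θ)].
With r = 0.011 m, L = 0.0386 m, θ = 88.6°: √(L² − r² sin²θ) = 0.037 m.
v = −0.011·217.2·0.99970·[1 + 0.011·0.02443/0.037] = -2.4054 m/s.
|v| = 2.4054 m/s = 2405.4 mm/s.

2410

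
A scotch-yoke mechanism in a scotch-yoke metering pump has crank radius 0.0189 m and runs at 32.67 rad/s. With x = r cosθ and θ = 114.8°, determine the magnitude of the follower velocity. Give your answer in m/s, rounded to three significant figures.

ω = 32.67 rad/s
x = r cosθ ⇒ ẋ = −rω sinθ.
|v| = rω|sinθ| = 0.0189·32.67·|sin 114.8°| = 0.56052 m/s.

0.561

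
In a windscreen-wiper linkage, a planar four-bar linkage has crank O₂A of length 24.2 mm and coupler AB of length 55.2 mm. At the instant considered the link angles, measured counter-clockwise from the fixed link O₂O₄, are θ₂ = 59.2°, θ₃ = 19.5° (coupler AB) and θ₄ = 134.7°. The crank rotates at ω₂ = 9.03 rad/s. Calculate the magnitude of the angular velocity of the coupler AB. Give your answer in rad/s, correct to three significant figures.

4.24

ω₂ = 9.03 rad/s
Differentiating the loop-closure r₂e^{iθ₂}+r₃e^{iθ₃}=r₁+r₄e^{iθ₄} gives r₂ω₂e^{iθ₂}+r₃ω₃e^{iθ₃}=r₄ω₄e^{iθ₄}.
Eliminating the other unknown: ω₃ = r₂ω₂ sin(θ₄−θ₂) / [r₃ sin(θ₃−θ₄)].
Numerator sine = +0.96815; denominator sine = -0.90483.
Result = 0.0242·9.03·(+0.96815) / (0.0552·(-0.90483)) = -4.2358 rad/s; magnitude 4.2358 rad/s.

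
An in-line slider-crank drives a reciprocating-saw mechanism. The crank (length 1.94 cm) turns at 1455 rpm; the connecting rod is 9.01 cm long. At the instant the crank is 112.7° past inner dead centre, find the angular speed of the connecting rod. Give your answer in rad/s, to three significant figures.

12.9

ω = 152.4 rad/s (converted from 1455 rpm).
The rod makes angle φ with the slider axis where L sinφ = r sinθ; differentiating, L cosφ·φ̇ = r ω cosθ.
L cosφ = √(L² − r² sin²θ) = 0.088305 m.
|ω_rod| = r ω |cosθ| / √(L² − r² sin²θ) = 0.0194·152.4·0.38591/0.088305 = 12.918 rad/s.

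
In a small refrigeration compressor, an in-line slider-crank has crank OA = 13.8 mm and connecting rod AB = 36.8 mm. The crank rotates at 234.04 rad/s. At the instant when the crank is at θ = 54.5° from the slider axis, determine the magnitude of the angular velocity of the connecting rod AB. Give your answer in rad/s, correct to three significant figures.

ω = 234 rad/s
The rod makes angle φ with the slider axis where L sinφ = r sinθ; differentiating, L cosφ·φ̇ = r ω cosθ.
L cosφ = √(L² − r² sin²θ) = 0.035043 m.
|ω_rod| = r ω |cosθ| / √(L² − r² sin²θ) = 0.0138·234·0.58070/0.035043 = 53.521 rad/s.

53.5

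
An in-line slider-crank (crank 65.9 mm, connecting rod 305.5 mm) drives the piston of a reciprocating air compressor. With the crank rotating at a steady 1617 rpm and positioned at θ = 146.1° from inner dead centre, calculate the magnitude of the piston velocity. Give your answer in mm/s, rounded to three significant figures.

ω = 2π·1617/60 = 169.3 rad/s
For an in-line slider-crank, x = r cosθ + √(L² − r² sin²θ), so v = −rω sinθ·[1 + r cosθ/√(L² − r² sin²θ)].
With r = 0.0659 m, L = 0.3055 m, θ = 146.1°: √(L² − r² sin²θ) = 0.30328 m.
v = −0.0659·169.3·0.55775·[1 + 0.0659·-0.83001/0.30328] = -5.1014 m/s.
|v| = 5.1014 m/s = 5101.4 mm/s.

5100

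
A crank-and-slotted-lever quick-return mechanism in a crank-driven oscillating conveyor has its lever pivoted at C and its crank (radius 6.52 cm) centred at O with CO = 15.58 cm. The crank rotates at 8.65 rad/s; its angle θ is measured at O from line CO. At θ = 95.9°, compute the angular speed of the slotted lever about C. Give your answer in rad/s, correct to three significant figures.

1.05

ω = 8.65 rad/s
Crank pin A relative to C: A = (d + r cosθ, r sinθ); lever angle φ = atan2(r sinθ, d + r cosθ).
Differentiating tanφ: φ̇ = rω(d cosθ + r)/(d² + r² + 2dr cosθ).
d² + r² + 2dr cosθ = |CA|² = 0.0264363 m²;  d cosθ + r = +0.049185 m.
|ω_lever| = |0.0652·8.65·+0.049185| / 0.0264363 = 1.0493 rad/s.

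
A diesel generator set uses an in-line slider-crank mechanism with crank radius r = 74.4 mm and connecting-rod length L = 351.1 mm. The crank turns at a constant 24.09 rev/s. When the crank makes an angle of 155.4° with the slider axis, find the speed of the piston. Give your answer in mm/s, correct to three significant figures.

ω = 2π·24.1 = 151.4 rad/s
For an in-line slider-crank, x = r cosθ + √(L² − r² sin²θ), so v = −rω sinθ·[1 + r cosθ/√(L² − r² sin²θ)].
With r = 0.0744 m, L = 0.3511 m, θ = 155.4°: √(L² − r² sin²θ) = 0.34973 m.
v = −0.0744·151.4·0.41628·[1 + 0.0744·-0.90924/0.34973] = -3.7811 m/s.
|v| = 3.7811 m/s = 3781.1 mm/s.

3780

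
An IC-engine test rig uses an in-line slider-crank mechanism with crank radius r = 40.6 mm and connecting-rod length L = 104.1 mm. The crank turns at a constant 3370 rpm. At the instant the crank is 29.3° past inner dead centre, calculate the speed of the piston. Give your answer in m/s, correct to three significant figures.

9.44

ω = 2π·3370/60 = 352.9 rad/s
For an in-line slider-crank, x = r cosθ + √(L² − r² sin²θ), so v = −rω sinθ·[1 + r cosθ/√(L² − r² sin²θ)].
With r = 0.0406 m, L = 0.1041 m, θ = 29.3°: √(L² − r² sin²θ) = 0.10219 m.
v = −0.0406·352.9·0.48938·[1 + 0.0406·0.87207/0.10219] = -9.4414 m/s.
|v| = 9.4414 m/s.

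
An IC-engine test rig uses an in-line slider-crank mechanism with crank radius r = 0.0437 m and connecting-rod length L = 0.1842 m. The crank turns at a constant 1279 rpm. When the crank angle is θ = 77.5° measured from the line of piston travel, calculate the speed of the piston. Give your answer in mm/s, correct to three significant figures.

ω = 2π·1279/60 = 133.9 rad/s
For an in-line slider-crank, x = r cosθ + √(L² − r² sin²θ), so v = −rω sinθ·[1 + r cosθ/√(L² − r² sin²θ)].
With r = 0.0437 m, L = 0.1842 m, θ = 77.5°: √(L² − r² sin²θ) = 0.17919 m.
v = −0.0437·133.9·0.97630·[1 + 0.0437·0.21644/0.17919] = -6.0159 m/s.
|v| = 6.0159 m/s = 6015.9 mm/s.

6020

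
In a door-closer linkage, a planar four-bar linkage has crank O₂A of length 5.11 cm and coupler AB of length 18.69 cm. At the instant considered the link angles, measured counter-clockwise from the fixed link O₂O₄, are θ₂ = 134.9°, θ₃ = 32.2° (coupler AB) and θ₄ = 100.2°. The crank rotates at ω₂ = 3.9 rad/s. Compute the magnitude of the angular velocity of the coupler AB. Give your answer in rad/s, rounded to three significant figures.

0.655

ω₂ = 3.9 rad/s
Differentiating the loop-closure r₂e^{iθ₂}+r₃e^{iθ₃}=r₁+r₄e^{iθ₄} gives r₂ω₂e^{iθ₂}+r₃ω₃e^{iθ₃}=r₄ω₄e^{iθ₄}.
Eliminating the other unknown: ω₃ = r₂ω₂ sin(θ₄−θ₂) / [r₃ sin(θ₃−θ₄)].
Numerator sine = -0.56928; denominator sine = -0.92718.
Result = 0.0511·3.9·(-0.56928) / (0.1869·(-0.92718)) = +0.65469 rad/s; magnitude 0.65469 rad/s.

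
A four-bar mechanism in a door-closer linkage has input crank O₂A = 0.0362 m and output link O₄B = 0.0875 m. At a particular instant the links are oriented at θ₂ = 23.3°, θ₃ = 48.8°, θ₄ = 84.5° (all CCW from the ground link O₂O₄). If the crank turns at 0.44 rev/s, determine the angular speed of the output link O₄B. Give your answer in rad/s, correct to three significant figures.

0.844

ω₂ = 2.765 rad/s (from 0.44 rev/s).
Differentiating the loop-closure r₂e^{iθ₂}+r₃e^{iθ₃}=r₁+r₄e^{iθ₄} gives r₂ω₂e^{iθ₂}+r₃ω₃e^{iθ₃}=r₄ω₄e^{iθ₄}.
Eliminating the other unknown: ω₄ = r₂ω₂ sin(θ₂−θ₃) / [r₄ sin(θ₄−θ₃)].
Numerator sine = -0.43051; denominator sine = +0.58354.
Result = 0.0362·2.765·(-0.43051) / (0.0875·(+0.58354)) = -0.84381 rad/s; magnitude 0.84381 rad/s.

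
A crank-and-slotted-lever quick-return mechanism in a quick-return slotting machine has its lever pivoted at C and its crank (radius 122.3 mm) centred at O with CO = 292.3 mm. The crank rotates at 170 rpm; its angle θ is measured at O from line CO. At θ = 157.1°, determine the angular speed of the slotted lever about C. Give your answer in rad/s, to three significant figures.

9.27

ω = 17.8 rad/s (from 170 rpm).
Crank pin A relative to C: A = (d + r cosθ, r sinθ); lever angle φ = atan2(r sinθ, d + r cosθ).
Differentiating tanφ: φ̇ = rω(d cosθ + r)/(d² + r² + 2dr cosθ).
d² + r² + 2dr cosθ = |CA|² = 0.034535 m²;  d cosθ + r = -0.14696 m.
|ω_lever| = |0.1223·17.8·-0.14696| / 0.034535 = 9.2651 rad/s.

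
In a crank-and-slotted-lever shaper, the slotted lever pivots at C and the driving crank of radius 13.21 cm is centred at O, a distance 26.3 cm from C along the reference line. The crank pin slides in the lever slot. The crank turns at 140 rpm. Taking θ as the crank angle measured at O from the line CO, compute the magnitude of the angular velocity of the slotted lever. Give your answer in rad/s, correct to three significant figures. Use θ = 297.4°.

ω = 14.66 rad/s (from 140 rpm).
Crank pin A relative to C: A = (d + r cosθ, r sinθ); lever angle φ = atan2(r sinθ, d + r cosθ).
Differentiating tanφ: φ̇ = rω(d cosθ + r)/(d² + r² + 2dr cosθ).
d² + r² + 2dr cosθ = |CA|² = 0.118596 m²;  d cosθ + r = +0.25313 m.
|ω_lever| = |0.1321·14.66·+0.25313| / 0.118596 = 4.1337 rad/s.

4.13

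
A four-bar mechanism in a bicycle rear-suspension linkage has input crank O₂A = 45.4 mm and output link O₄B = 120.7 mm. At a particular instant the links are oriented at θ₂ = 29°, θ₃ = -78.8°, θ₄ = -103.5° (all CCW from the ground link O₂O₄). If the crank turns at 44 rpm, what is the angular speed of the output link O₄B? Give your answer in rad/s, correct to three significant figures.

3.95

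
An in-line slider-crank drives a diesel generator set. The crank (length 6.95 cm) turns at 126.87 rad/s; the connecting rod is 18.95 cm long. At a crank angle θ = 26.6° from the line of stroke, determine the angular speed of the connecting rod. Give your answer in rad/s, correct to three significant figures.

42.2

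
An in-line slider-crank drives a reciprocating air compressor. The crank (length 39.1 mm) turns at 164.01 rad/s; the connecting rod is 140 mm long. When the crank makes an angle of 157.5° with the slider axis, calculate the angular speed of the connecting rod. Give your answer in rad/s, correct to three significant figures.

ω = 164 rad/s
The rod makes angle φ with the slider axis where L sinφ = r sinθ; differentiating, L cosφ·φ̇ = r ω cosθ.
L cosφ = √(L² − r² sin²θ) = 0.1392 m.
|ω_rod| = r ω |cosθ| / √(L² − r² sin²θ) = 0.0391·164·0.92388/0.1392 = 42.563 rad/s.

42.6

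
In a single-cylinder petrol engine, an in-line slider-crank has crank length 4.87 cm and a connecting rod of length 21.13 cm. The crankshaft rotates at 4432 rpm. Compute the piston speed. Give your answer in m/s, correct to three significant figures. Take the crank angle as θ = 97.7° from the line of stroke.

ω = 2π·4432/60 = 464.1 rad/s
For an in-line slider-crank, x = r cosθ + √(L² − r² sin²θ), so v = −rω sinθ·[1 + r cosθ/√(L² − r² sin²θ)].
With r = 0.0487 m, L = 0.2113 m, θ = 97.7°: √(L² − r² sin²θ) = 0.20571 m.
v = −0.0487·464.1·0.99098·[1 + 0.0487·-0.13399/0.20571] = -21.688 m/s.
|v| = 21.688 m/s.

21.7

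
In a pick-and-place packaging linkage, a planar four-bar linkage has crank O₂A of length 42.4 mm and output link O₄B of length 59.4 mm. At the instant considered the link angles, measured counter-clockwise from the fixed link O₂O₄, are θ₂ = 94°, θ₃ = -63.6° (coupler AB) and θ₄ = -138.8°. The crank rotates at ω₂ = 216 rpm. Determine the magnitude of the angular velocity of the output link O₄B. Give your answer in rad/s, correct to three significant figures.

ω₂ = 22.62 rad/s (from 216 rpm).
Differentiating the loop-closure r₂e^{iθ₂}+r₃e^{iθ₃}=r₁+r₄e^{iθ₄} gives r₂ω₂e^{iθ₂}+r₃ω₃e^{iθ₃}=r₄ω₄e^{iθ₄}.
Eliminating the other unknown: ω₄ = r₂ω₂ sin(θ₂−θ₃) / [r₄ sin(θ₄−θ₃)].
Numerator sine = +0.38107; denominator sine = -0.96682.
Result = 0.0424·22.62·(+0.38107) / (0.0594·(-0.96682)) = -6.3638 rad/s; magnitude 6.3638 rad/s.

6.36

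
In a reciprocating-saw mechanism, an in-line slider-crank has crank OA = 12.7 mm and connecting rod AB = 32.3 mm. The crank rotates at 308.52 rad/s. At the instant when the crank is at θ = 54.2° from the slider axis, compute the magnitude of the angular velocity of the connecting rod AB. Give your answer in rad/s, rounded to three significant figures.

ω = 308.5 rad/s
The rod makes angle φ with the slider axis where L sinφ = r sinθ; differentiating, L cosφ·φ̇ = r ω cosθ.
L cosφ = √(L² − r² sin²θ) = 0.030614 m.
|ω_rod| = r ω |cosθ| / √(L² − r² sin²θ) = 0.0127·308.5·0.58496/0.030614 = 74.868 rad/s.

74.9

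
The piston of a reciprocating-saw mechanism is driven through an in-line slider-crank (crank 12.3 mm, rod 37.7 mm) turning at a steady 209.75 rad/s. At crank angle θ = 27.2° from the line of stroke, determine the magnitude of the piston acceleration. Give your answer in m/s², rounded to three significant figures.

ω = 209.8 rad/s
x(θ) = r cosθ + √(L² − r² sin²θ); with ω constant, a = ω²·d²x/dθ².
d²x/dθ² = −r cosθ − r²(cos2θ)/√u − r⁴ sin²2θ/(4u^{3/2}),  u = L² − r² sin²θ = 0.00138968 m².
Substituting r = 0.0123 m, L = 0.0377 m, θ = 27.2°: d²x/dθ² = -0.013375 m.
a = ω²·d²x/dθ² = (209.8)²·(-0.013375) = -588.45 m/s²;  |a| = 588.45 m/s².

588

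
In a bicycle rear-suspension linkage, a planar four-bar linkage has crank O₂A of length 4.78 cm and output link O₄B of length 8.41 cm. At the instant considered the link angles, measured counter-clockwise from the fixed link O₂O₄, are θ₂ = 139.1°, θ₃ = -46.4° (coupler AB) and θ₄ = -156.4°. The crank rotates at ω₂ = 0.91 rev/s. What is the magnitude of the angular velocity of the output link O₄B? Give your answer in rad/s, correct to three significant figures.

ω₂ = 5.718 rad/s (from 0.91 rev/s).
Differentiating the loop-closure r₂e^{iθ₂}+r₃e^{iθ₃}=r₁+r₄e^{iθ₄} gives r₂ω₂e^{iθ₂}+r₃ω₃e^{iθ₃}=r₄ω₄e^{iθ₄}.
Eliminating the other unknown: ω₄ = r₂ω₂ sin(θ₂−θ₃) / [r₄ sin(θ₄−θ₃)].
Numerator sine = -0.09585; denominator sine = -0.93969.
Result = 0.0478·5.718·(-0.09585) / (0.0841·(-0.93969)) = +0.33147 rad/s; magnitude 0.33147 rad/s.

0.331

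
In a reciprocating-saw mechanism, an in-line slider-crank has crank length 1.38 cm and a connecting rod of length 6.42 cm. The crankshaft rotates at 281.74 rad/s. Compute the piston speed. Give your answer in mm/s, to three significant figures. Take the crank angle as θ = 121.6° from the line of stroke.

2930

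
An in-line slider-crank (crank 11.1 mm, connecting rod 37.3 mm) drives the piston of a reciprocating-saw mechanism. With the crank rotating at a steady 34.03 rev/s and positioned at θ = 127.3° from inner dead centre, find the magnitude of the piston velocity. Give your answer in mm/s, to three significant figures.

1540

ω = 2π·34 = 213.8 rad/s
For an in-line slider-crank, x = r cosθ + √(L² − r² sin²θ), so v = −rω sinθ·[1 + r cosθ/√(L² − r² sin²θ)].
With r = 0.0111 m, L = 0.0373 m, θ = 127.3°: √(L² − r² sin²θ) = 0.03624 m.
v = −0.0111·213.8·0.79547·[1 + 0.0111·-0.60599/0.03624] = -1.5375 m/s.
|v| = 1.5375 m/s = 1537.5 mm/s.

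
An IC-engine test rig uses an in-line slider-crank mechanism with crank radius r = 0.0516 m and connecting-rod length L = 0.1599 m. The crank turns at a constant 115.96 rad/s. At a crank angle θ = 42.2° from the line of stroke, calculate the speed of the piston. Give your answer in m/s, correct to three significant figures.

5.00

ω = 116 rad/s
For an in-line slider-crank, x = r cosθ + √(L² − r² sin²θ), so v = −rω sinθ·[1 + r cosθ/√(L² − r² sin²θ)].
With r = 0.0516 m, L = 0.1599 m, θ = 42.2°: √(L² − r² sin²θ) = 0.1561 m.
v = −0.0516·116·0.67172·[1 + 0.0516·0.74080/0.1561] = -5.0035 m/s.
|v| = 5.0035 m/s.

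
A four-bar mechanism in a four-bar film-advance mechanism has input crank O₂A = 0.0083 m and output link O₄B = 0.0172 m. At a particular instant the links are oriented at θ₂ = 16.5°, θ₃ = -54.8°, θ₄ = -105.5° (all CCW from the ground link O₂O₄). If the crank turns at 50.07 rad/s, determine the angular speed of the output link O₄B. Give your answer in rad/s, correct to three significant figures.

29.6

ω₂ = 50.07 rad/s
Differentiating the loop-closure r₂e^{iθ₂}+r₃e^{iθ₃}=r₁+r₄e^{iθ₄} gives r₂ω₂e^{iθ₂}+r₃ω₃e^{iθ₃}=r₄ω₄e^{iθ₄}.
Eliminating the other unknown: ω₄ = r₂ω₂ sin(θ₂−θ₃) / [r₄ sin(θ₄−θ₃)].
Numerator sine = +0.94721; denominator sine = -0.77384.
Result = 0.0083·50.07·(+0.94721) / (0.0172·(-0.77384)) = -29.575 rad/s; magnitude 29.575 rad/s.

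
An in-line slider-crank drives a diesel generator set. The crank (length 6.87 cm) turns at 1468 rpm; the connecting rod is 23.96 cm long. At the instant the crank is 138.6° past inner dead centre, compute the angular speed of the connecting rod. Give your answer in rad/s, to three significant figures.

ω = 153.7 rad/s (converted from 1468 rpm).
The rod makes angle φ with the slider axis where L sinφ = r sinθ; differentiating, L cosφ·φ̇ = r ω cosθ.
L cosφ = √(L² − r² sin²θ) = 0.23525 m.
|ω_rod| = r ω |cosθ| / √(L² − r² sin²θ) = 0.0687·153.7·0.75011/0.23525 = 33.675 rad/s.

33.7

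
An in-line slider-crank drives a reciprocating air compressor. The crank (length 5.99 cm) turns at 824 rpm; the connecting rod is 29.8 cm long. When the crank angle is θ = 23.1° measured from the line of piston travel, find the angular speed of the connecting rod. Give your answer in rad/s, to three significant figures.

16.0

ω = 86.29 rad/s (converted from 824 rpm).
The rod makes angle φ with the slider axis where L sinφ = r sinθ; differentiating, L cosφ·φ̇ = r ω cosθ.
L cosφ = √(L² − r² sin²θ) = 0.29707 m.
|ω_rod| = r ω |cosθ| / √(L² − r² sin²θ) = 0.0599·86.29·0.91982/0.29707 = 16.004 rad/s.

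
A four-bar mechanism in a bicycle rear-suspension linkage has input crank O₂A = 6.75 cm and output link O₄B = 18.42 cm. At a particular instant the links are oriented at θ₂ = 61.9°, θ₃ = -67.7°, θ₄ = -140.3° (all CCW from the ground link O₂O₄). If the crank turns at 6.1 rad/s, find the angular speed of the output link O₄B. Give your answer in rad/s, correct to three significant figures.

ω₂ = 6.1 rad/s
Differentiating the loop-closure r₂e^{iθ₂}+r₃e^{iθ₃}=r₁+r₄e^{iθ₄} gives r₂ω₂e^{iθ₂}+r₃ω₃e^{iθ₃}=r₄ω₄e^{iθ₄}.
Eliminating the other unknown: ω₄ = r₂ω₂ sin(θ₂−θ₃) / [r₄ sin(θ₄−θ₃)].
Numerator sine = +0.77051; denominator sine = -0.95424.
Result = 0.0675·6.1·(+0.77051) / (0.1842·(-0.95424)) = -1.805 rad/s; magnitude 1.805 rad/s.

1.80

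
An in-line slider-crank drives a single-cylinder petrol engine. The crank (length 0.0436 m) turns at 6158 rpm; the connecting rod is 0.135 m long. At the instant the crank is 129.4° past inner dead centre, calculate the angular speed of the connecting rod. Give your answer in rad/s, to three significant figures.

ω = 644.9 rad/s (converted from 6158 rpm).
The rod makes angle φ with the slider axis where L sinφ = r sinθ; differentiating, L cosφ·φ̇ = r ω cosθ.
L cosφ = √(L² − r² sin²θ) = 0.13073 m.
|ω_rod| = r ω |cosθ| / √(L² − r² sin²θ) = 0.0436·644.9·0.63473/0.13073 = 136.51 rad/s.

137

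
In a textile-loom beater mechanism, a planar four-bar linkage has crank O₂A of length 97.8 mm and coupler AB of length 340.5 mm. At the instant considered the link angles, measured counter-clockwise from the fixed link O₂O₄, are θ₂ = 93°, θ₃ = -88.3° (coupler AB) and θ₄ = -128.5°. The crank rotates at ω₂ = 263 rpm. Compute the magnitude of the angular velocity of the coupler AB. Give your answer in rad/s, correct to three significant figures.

8.12

ω₂ = 27.54 rad/s (from 263 rpm).
Differentiating the loop-closure r₂e^{iθ₂}+r₃e^{iθ₃}=r₁+r₄e^{iθ₄} gives r₂ω₂e^{iθ₂}+r₃ω₃e^{iθ₃}=r₄ω₄e^{iθ₄}.
Eliminating the other unknown: ω₃ = r₂ω₂ sin(θ₄−θ₂) / [r₃ sin(θ₃−θ₄)].
Numerator sine = +0.66262; denominator sine = +0.64546.
Result = 0.0978·27.54·(+0.66262) / (0.3405·(+0.64546)) = +8.1209 rad/s; magnitude 8.1209 rad/s.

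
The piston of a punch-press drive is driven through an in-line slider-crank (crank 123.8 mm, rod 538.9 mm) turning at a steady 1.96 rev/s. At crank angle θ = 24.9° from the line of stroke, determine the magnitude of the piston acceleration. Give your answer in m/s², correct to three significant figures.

ω = 2π·1.96 = 12.32 rad/s
x(θ) = r cosθ + √(L² − r² sin²θ); with ω constant, a = ω²·d²x/dθ².
d²x/dθ² = −r cosθ − r²(cos2θ)/√u − r⁴ sin²2θ/(4u^{3/2}),  u = L² − r² sin²θ = 0.287696 m².
Substituting r = 0.1238 m, L = 0.5389 m, θ = 24.9°: d²x/dθ² = -0.13096 m.
a = ω²·d²x/dθ² = (12.32)²·(-0.13096) = -19.861 m/s²;  |a| = 19.861 m/s².

19.9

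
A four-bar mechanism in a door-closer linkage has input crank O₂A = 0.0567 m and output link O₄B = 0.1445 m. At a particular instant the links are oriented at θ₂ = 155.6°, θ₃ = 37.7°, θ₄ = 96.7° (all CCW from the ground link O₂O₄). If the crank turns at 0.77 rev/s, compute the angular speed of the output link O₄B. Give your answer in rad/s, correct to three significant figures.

1.96

ω₂ = 4.838 rad/s (from 0.77 rev/s).
Differentiating the loop-closure r₂e^{iθ₂}+r₃e^{iθ₃}=r₁+r₄e^{iθ₄} gives r₂ω₂e^{iθ₂}+r₃ω₃e^{iθ₃}=r₄ω₄e^{iθ₄}.
Eliminating the other unknown: ω₄ = r₂ω₂ sin(θ₂−θ₃) / [r₄ sin(θ₄−θ₃)].
Numerator sine = +0.88377; denominator sine = +0.85717.
Result = 0.0567·4.838·(+0.88377) / (0.1445·(+0.85717)) = +1.9573 rad/s; magnitude 1.9573 rad/s.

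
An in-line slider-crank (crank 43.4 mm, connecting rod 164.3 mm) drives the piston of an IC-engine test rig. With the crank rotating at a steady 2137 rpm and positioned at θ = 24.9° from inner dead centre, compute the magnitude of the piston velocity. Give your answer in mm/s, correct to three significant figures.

ω = 2π·2137/60 = 223.8 rad/s
For an in-line slider-crank, x = r cosθ + √(L² − r² sin²θ), so v = −rω sinθ·[1 + r cosθ/√(L² − r² sin²θ)].
With r = 0.0434 m, L = 0.1643 m, θ = 24.9°: √(L² − r² sin²θ) = 0.16328 m.
v = −0.0434·223.8·0.42104·[1 + 0.0434·0.90704/0.16328] = -5.0751 m/s.
|v| = 5.0751 m/s = 5075.1 mm/s.

5080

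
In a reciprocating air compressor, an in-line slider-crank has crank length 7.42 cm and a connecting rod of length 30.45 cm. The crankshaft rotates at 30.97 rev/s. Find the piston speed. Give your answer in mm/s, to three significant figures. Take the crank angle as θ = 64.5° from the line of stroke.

ω = 2π·31 = 194.6 rad/s
For an in-line slider-crank, x = r cosθ + √(L² − r² sin²θ), so v = −rω sinθ·[1 + r cosθ/√(L² − r² sin²θ)].
With r = 0.0742 m, L = 0.3045 m, θ = 64.5°: √(L² − r² sin²θ) = 0.29704 m.
v = −0.0742·194.6·0.90259·[1 + 0.0742·0.43051/0.29704] = -14.434 m/s.
|v| = 14.434 m/s = 14434 mm/s.

14400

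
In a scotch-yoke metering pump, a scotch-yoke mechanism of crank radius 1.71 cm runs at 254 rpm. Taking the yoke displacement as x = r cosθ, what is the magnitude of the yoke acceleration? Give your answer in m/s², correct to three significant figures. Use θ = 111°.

4.34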